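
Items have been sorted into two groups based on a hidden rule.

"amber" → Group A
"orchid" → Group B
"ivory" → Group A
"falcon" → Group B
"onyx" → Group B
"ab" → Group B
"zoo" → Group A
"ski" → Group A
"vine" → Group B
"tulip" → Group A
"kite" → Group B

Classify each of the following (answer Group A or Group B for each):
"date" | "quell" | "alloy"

Group B, Group A, Group A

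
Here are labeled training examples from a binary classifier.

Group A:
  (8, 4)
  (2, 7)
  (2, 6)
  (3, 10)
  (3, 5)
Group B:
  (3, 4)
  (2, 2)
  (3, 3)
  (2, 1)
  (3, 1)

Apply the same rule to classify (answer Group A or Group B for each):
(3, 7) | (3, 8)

Group A, Group A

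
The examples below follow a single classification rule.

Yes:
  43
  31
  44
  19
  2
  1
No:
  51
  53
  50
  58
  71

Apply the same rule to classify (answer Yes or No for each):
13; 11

Yes, Yes

The pattern is that an item is 'Yes' exactly when: at most 44.
13 — 13 ≤ 44, hence Yes. 11 — 11 ≤ 44, hence Yes.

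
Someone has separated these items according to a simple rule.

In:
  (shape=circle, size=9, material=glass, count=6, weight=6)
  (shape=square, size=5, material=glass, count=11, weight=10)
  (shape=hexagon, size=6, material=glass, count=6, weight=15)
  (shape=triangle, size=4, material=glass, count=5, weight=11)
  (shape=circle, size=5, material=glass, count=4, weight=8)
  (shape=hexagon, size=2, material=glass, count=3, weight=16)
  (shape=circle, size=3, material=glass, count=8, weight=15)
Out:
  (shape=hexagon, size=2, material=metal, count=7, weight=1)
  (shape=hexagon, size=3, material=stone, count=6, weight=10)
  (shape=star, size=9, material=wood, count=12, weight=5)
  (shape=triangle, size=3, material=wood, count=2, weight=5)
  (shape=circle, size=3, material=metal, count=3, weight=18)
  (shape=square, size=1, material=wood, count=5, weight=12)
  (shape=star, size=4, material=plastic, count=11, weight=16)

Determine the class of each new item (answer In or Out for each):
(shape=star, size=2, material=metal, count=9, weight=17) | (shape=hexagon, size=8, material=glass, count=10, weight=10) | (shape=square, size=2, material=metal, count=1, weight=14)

Out, In, Out

The pattern is that an item is 'In' exactly when: material is glass.
(shape=star, size=2, material=metal, count=9, weight=17) — material is metal, hence Out. (shape=hexagon, size=8, material=glass, count=10, weight=10) — material is glass, hence In. (shape=square, size=2, material=metal, count=1, weight=14) — material is metal, hence Out.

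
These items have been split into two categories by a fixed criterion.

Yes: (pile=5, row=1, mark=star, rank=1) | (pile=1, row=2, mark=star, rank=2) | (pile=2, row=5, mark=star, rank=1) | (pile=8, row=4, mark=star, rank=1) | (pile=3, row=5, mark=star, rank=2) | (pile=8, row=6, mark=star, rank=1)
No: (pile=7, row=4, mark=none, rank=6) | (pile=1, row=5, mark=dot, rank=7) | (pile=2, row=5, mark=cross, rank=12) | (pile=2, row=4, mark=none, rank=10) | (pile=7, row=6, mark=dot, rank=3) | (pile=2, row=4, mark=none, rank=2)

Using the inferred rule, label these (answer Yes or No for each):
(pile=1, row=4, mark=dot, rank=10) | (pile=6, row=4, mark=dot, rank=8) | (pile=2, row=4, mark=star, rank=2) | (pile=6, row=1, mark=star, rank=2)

No, No, Yes, Yes

Every 'Yes' example satisfies: mark is star. None of the 'No' examples do.
(pile=1, row=4, mark=dot, rank=10): No (mark is dot).
(pile=6, row=4, mark=dot, rank=8): No (mark is dot).
(pile=2, row=4, mark=star, rank=2): Yes (mark is star).
(pile=6, row=1, mark=star, rank=2): Yes (mark is star).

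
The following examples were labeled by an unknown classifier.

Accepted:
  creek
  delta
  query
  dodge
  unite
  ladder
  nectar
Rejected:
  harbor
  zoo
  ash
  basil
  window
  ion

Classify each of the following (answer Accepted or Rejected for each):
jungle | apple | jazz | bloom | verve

Accepted, Accepted, Rejected, Rejected, Accepted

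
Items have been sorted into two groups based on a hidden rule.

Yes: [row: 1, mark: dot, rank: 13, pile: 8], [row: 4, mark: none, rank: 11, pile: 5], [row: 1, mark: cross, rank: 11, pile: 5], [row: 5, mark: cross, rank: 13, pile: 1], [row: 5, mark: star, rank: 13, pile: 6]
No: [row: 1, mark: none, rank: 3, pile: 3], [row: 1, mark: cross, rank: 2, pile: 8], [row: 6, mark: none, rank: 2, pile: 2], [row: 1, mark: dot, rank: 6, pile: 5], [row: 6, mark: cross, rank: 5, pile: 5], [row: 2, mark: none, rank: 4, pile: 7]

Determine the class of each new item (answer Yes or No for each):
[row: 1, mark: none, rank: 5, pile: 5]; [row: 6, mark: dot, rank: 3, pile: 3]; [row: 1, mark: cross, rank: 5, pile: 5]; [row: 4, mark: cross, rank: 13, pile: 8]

No, No, No, Yes

The simplest hypothesis consistent with all the labels is: rank ≥ 11.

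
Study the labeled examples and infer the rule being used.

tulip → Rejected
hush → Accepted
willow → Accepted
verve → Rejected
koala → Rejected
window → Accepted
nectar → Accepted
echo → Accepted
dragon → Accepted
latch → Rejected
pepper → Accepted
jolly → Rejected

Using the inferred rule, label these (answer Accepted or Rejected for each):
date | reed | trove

The classifier is using: even length.
date: length 4, qualifies → Accepted.
reed: length 4, qualifies → Accepted.
trove: length 5, doesn't match → Rejected.

Accepted, Accepted, Rejected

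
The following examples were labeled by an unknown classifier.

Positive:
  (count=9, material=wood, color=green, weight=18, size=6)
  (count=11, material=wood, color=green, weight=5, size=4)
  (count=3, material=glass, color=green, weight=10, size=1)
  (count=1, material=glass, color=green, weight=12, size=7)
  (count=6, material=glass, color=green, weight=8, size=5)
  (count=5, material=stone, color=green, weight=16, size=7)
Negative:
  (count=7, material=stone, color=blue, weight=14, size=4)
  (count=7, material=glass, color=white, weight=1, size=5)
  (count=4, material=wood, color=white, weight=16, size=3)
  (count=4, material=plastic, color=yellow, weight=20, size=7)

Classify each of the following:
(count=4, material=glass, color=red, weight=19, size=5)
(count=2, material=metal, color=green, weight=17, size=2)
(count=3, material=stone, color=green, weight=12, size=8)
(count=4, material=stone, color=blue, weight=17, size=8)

Negative, Positive, Positive, Negative

The rule appears to be: color is green.
(count=4, material=glass, color=red, weight=19, size=5) → color is red → Negative. (count=2, material=metal, color=green, weight=17, size=2) → color is green → Positive. (count=3, material=stone, color=green, weight=12, size=8) → color is green → Positive. (count=4, material=stone, color=blue, weight=17, size=8) → color is blue → Negative.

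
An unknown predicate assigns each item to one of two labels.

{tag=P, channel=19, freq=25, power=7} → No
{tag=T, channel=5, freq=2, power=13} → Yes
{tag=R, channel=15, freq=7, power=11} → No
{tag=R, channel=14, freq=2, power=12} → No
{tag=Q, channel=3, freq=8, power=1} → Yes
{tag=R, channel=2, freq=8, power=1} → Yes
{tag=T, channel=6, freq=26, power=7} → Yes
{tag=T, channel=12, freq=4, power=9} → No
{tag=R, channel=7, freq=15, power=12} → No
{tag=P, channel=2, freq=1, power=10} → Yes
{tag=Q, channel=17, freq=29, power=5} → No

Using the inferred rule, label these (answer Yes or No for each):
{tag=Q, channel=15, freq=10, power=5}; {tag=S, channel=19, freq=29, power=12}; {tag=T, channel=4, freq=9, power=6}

'Yes' ⟺ channel ≤ 6.
No: {tag=Q, channel=15, freq=10, power=5}, since channel = 15. No: {tag=S, channel=19, freq=29, power=12}, since channel = 19. Yes: {tag=T, channel=4, freq=9, power=6}, since channel = 4.

No, No, Yes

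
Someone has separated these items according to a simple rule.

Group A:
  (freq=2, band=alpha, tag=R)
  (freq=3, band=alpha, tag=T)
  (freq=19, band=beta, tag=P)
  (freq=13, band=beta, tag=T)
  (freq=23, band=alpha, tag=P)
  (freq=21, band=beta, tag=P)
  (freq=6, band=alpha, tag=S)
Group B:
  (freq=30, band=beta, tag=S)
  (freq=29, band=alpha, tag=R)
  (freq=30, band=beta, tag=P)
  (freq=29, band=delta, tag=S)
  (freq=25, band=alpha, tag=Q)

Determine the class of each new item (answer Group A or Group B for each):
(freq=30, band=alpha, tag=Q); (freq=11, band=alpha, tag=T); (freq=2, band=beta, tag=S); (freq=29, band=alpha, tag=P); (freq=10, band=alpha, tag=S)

The simplest hypothesis consistent with all the labels is: freq ≤ 23.
(freq=30, band=alpha, tag=Q) → freq = 30 → Group B.
(freq=11, band=alpha, tag=T) → freq = 11 → Group A.
(freq=2, band=beta, tag=S) → freq = 2 → Group A.
(freq=29, band=alpha, tag=P) → freq = 29 → Group B.
(freq=10, band=alpha, tag=S) → freq = 10 → Group A.

Group B, Group A, Group A, Group B, Group A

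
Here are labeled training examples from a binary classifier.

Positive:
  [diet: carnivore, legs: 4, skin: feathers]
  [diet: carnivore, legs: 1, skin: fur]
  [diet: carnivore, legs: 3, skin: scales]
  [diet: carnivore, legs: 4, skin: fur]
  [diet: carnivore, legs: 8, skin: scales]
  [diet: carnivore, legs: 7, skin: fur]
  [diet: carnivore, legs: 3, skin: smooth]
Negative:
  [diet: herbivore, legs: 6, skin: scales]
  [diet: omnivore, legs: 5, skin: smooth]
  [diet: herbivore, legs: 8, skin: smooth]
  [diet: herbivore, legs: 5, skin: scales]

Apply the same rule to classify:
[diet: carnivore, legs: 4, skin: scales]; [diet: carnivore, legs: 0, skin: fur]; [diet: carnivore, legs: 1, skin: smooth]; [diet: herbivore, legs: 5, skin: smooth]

'Positive' ⟺ diet is carnivore.
[diet: carnivore, legs: 4, skin: scales]: Positive (diet is carnivore).
[diet: carnivore, legs: 0, skin: fur]: Positive (diet is carnivore).
[diet: carnivore, legs: 1, skin: smooth]: Positive (diet is carnivore).
[diet: herbivore, legs: 5, skin: smooth]: Negative (diet is herbivore).

Positive, Positive, Positive, Negative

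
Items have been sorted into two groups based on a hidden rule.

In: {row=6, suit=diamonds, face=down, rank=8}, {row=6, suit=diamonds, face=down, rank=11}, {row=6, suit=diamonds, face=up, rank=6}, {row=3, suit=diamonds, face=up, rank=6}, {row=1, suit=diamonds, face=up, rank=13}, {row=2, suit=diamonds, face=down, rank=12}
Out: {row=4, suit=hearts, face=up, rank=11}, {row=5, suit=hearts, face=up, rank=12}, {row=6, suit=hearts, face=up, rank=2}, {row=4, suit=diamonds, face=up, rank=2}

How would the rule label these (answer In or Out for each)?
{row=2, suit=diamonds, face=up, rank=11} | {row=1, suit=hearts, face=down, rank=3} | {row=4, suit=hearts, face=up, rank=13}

A rule that fits every label: suit is diamonds AND rank ≥ 6 — true of each 'In' example, false of each 'Out' one.
{row=2, suit=diamonds, face=up, rank=11} → suit is diamonds, rank = 11 → In. {row=1, suit=hearts, face=down, rank=3} → suit is hearts, rank = 3 → Out. {row=4, suit=hearts, face=up, rank=13} → suit is hearts, rank = 13 → Out.

In, Out, Out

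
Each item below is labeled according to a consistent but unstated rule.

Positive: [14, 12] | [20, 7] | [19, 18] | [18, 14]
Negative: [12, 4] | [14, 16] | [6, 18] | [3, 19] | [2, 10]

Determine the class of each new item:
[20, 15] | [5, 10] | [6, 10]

The rule appears to be: first > second AND sum ≥ 22.
Positive: [20, 15], since 20 > 15, 20+15 = 35.
Negative: [5, 10], since 5 < 10, 5+10 = 15.
Negative: [6, 10], since 6 < 10, 6+10 = 16.

Positive, Negative, Negative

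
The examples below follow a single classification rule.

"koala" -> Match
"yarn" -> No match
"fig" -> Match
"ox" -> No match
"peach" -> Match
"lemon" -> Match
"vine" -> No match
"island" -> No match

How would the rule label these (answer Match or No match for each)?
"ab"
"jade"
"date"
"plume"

No match, No match, No match, Match

The simplest hypothesis consistent with all the labels is: odd length.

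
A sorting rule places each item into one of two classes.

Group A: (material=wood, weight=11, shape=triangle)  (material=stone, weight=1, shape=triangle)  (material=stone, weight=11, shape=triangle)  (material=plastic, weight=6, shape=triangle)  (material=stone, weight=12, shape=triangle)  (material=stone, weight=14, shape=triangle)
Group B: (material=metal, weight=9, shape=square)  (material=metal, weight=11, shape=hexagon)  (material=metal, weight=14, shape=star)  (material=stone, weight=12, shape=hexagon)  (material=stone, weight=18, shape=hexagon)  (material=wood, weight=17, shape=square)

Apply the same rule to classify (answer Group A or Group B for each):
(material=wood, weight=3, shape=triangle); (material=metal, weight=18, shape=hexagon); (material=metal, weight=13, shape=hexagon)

The classifier is using: shape is triangle.
(material=wood, weight=3, shape=triangle): shape is triangle — checks out, so Group A.
(material=metal, weight=18, shape=hexagon): shape is hexagon — does not fit, so Group B.
(material=metal, weight=13, shape=hexagon): shape is hexagon — does not fit, so Group B.

Group A, Group B, Group B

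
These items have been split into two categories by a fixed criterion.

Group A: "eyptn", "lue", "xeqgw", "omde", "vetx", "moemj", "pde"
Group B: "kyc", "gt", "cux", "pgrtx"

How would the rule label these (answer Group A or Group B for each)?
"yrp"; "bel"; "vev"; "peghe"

Group B, Group A, Group A, Group A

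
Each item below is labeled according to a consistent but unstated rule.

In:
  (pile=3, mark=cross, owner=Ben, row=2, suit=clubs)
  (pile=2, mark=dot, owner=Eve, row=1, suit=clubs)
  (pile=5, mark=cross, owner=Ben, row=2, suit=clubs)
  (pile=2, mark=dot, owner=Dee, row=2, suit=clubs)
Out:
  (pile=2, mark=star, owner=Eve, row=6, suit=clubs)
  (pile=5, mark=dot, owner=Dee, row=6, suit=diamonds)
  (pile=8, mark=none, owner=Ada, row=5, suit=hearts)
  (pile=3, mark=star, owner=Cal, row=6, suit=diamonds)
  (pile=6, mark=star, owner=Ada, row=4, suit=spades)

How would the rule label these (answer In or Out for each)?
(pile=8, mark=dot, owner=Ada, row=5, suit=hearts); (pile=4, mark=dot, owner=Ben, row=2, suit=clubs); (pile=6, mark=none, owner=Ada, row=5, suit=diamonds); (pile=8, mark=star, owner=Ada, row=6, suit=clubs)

Out, In, Out, Out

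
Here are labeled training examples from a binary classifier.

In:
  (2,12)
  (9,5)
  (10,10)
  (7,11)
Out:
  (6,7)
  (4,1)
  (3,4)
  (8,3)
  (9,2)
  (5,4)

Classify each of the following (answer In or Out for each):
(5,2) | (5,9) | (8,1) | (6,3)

Out, In, Out, Out

The pattern is that an item is 'In' exactly when: sum is even.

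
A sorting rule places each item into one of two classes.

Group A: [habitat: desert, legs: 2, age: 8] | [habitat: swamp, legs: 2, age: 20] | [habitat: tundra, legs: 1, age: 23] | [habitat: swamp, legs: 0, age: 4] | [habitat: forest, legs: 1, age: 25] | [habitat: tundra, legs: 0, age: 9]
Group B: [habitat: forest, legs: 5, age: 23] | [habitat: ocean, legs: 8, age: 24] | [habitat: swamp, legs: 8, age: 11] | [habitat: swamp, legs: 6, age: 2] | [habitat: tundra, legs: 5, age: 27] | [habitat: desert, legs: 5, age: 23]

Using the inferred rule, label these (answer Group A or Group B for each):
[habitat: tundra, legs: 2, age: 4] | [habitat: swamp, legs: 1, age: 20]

Rule: legs ≤ 2. This holds for each 'Group A' example and fails for each 'Group B' one.
[habitat: tundra, legs: 2, age: 4]: legs = 2 — matches, so Group A.
[habitat: swamp, legs: 1, age: 20]: legs = 1 — matches, so Group A.

Group A, Group A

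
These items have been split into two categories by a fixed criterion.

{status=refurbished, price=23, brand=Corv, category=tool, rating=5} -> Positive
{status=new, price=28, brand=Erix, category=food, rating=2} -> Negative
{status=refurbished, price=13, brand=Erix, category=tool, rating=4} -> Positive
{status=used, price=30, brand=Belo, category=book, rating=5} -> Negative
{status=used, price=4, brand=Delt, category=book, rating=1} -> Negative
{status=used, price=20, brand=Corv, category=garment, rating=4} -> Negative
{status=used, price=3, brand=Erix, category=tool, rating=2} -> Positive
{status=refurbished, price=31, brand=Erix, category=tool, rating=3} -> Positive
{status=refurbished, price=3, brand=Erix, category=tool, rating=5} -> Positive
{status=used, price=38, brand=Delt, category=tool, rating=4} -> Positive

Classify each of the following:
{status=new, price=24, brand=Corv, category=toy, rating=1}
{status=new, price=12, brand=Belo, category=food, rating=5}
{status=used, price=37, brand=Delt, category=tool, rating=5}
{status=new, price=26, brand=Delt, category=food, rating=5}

Negative, Negative, Positive, Negative

The distinguishing property — category is tool — holds for all the 'Positive' cases and none of the 'Negative' cases.
{status=new, price=24, brand=Corv, category=toy, rating=1} → category is toy → Negative.
{status=new, price=12, brand=Belo, category=food, rating=5} → category is food → Negative.
{status=used, price=37, brand=Delt, category=tool, rating=5} → category is tool → Positive.
{status=new, price=26, brand=Delt, category=food, rating=5} → category is food → Negative.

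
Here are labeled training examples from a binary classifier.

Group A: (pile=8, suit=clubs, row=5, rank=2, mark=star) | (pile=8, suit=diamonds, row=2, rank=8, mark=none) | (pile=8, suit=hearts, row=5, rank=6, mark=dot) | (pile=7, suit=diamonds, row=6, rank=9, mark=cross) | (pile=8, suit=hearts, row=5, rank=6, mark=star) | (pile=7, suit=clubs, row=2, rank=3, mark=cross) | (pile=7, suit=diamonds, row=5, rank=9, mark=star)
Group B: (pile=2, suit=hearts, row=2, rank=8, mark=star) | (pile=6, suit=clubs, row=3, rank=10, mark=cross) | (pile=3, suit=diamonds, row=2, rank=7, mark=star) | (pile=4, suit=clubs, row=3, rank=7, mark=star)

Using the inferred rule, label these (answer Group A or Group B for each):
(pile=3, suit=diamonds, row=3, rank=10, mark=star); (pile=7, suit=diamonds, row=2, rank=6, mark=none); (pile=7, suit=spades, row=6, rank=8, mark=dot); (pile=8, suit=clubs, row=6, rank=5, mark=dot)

Rule: pile ≥ 7. This holds for each 'Group A' example and fails for each 'Group B' one.

Group B, Group A, Group A, Group A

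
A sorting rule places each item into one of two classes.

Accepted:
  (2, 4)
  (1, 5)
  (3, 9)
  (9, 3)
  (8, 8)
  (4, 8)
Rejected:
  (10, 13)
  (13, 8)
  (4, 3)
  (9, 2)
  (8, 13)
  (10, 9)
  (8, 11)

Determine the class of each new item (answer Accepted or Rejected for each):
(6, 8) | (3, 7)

Accepted, Accepted

Comparing the two groups points to one rule — sum is even.
(6, 8) — 6+8 = 14, hence Accepted. (3, 7) — 3+7 = 10, hence Accepted.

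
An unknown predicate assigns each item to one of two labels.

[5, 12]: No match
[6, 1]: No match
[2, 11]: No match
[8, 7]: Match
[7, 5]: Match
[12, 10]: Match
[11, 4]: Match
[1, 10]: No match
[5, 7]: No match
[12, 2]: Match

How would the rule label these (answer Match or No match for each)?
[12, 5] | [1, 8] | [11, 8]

Match, No match, Match

Rule: first ≥ 7. This holds for each 'Match' example and fails for each 'No match' one.
[12, 5] → first 12 → Match. [1, 8] → first 1 → No match. [11, 8] → first 11 → Match.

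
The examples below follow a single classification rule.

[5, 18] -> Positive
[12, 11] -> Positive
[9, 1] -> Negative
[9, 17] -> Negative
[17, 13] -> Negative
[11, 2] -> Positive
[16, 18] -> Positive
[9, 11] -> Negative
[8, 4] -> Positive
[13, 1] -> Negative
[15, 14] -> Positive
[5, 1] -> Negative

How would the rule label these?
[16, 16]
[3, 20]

Positive, Positive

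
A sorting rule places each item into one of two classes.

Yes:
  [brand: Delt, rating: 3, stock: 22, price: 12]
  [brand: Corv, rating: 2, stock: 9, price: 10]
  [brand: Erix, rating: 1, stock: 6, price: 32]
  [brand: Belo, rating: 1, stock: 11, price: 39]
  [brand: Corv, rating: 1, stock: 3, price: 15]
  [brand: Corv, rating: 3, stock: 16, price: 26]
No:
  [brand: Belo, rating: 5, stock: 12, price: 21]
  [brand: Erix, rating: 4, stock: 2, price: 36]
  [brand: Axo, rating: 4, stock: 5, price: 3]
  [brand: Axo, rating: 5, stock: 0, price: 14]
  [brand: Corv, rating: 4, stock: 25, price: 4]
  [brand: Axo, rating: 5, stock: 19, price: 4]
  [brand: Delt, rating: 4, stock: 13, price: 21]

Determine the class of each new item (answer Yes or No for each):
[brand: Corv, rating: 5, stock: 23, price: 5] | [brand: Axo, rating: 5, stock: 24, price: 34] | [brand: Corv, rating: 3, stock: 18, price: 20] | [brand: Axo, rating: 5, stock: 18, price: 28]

No, No, Yes, No

The rule appears to be: rating ≤ 3.
No: [brand: Corv, rating: 5, stock: 23, price: 5], since rating = 5. No: [brand: Axo, rating: 5, stock: 24, price: 34], since rating = 5. Yes: [brand: Corv, rating: 3, stock: 18, price: 20], since rating = 3. No: [brand: Axo, rating: 5, stock: 18, price: 28], since rating = 5.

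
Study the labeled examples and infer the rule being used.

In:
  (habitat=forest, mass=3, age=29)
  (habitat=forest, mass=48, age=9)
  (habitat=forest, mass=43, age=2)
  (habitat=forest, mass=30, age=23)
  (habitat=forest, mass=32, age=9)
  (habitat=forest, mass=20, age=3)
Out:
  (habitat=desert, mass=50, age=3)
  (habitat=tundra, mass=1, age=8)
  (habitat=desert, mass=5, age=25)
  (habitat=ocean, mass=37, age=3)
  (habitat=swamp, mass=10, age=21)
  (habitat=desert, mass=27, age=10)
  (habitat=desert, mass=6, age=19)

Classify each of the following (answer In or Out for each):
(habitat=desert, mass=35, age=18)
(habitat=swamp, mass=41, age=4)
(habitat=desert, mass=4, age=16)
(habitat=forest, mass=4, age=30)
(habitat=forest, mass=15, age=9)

Out, Out, Out, In, In

A rule that fits every label: habitat is forest — true of each 'In' example, false of each 'Out' one.
(habitat=desert, mass=35, age=18) → habitat is desert → Out. (habitat=swamp, mass=41, age=4) → habitat is swamp → Out. (habitat=desert, mass=4, age=16) → habitat is desert → Out. (habitat=forest, mass=4, age=30) → habitat is forest → In. (habitat=forest, mass=15, age=9) → habitat is forest → In.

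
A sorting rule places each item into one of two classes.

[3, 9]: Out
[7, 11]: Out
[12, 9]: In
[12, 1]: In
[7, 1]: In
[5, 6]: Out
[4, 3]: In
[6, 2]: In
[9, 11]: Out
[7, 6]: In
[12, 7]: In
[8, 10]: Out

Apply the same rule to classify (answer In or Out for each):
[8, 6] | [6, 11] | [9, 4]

Rule: first > second. This holds for each 'In' example and fails for each 'Out' one.
[8, 6]: 8 > 6 — fits, so In. [6, 11]: 6 < 11 — fails the rule, so Out. [9, 4]: 9 > 4 — fits, so In.

In, Out, In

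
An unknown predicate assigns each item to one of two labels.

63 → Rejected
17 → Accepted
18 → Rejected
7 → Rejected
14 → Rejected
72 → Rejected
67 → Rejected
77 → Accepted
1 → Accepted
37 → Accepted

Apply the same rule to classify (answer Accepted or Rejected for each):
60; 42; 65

The classifier is using: ≡ 1 (mod 4).

Rejected, Rejected, Accepted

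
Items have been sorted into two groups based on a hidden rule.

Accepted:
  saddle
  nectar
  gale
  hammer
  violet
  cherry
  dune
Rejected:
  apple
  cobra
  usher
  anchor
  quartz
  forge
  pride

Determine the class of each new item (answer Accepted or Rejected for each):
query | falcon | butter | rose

Rejected, Rejected, Accepted, Accepted

The rule appears to be: even length AND contains 'e'.
query — length 5, has 'e', hence Rejected. falcon — length 6, no 'e', hence Rejected. butter — length 6, has 'e', hence Accepted. rose — length 4, has 'e', hence Accepted.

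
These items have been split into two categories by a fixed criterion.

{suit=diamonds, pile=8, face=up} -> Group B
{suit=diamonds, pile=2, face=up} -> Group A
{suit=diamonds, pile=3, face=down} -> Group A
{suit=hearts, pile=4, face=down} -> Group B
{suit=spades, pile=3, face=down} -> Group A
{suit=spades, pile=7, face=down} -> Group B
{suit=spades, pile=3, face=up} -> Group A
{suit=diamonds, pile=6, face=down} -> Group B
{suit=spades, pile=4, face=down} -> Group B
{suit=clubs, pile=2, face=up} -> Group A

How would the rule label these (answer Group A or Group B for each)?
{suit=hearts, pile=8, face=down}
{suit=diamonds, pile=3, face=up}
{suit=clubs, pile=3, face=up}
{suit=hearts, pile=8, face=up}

Group B, Group A, Group A, Group B

All 'Group A' examples share one property — pile ≤ 3 — and every 'Group B' example lacks it.
Group B: {suit=hearts, pile=8, face=down}, since pile = 8. Group A: {suit=diamonds, pile=3, face=up}, since pile = 3. Group A: {suit=clubs, pile=3, face=up}, since pile = 3. Group B: {suit=hearts, pile=8, face=up}, since pile = 8.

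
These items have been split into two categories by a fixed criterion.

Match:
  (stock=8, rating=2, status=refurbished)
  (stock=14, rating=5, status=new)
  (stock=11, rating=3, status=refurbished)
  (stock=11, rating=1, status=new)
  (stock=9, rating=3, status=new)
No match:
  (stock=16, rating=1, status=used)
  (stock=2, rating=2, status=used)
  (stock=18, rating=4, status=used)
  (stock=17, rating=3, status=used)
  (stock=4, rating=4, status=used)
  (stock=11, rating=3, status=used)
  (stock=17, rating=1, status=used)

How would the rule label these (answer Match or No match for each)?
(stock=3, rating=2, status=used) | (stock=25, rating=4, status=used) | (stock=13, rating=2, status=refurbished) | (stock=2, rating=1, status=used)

No match, No match, Match, No match

The simplest hypothesis consistent with all the labels is: status is not used.
(stock=3, rating=2, status=used): status is used, does not pass → No match. (stock=25, rating=4, status=used): status is used, does not pass → No match. (stock=13, rating=2, status=refurbished): status is refurbished, qualifies → Match. (stock=2, rating=1, status=used): status is used, does not pass → No match.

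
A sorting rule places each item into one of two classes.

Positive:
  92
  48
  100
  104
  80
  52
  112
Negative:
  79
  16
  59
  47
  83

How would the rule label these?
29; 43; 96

Negative, Negative, Positive

The rule appears to be: even AND at least 47.
29 — 29 is odd, 29 < 47, hence Negative.
43 — 43 is odd, 43 < 47, hence Negative.
96 — 96 is even, 96 ≥ 47, hence Positive.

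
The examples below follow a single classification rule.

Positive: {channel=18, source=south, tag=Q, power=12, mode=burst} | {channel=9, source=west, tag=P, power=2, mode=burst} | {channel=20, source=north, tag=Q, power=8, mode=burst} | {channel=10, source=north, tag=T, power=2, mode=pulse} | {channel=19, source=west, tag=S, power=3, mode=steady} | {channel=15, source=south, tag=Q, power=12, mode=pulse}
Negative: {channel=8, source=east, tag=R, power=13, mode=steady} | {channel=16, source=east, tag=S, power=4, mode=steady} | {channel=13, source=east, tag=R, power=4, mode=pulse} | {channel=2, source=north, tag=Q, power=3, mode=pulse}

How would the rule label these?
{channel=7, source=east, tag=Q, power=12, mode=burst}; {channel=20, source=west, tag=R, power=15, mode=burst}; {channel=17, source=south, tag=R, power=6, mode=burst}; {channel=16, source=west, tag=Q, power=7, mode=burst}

The classifier is using: channel ≥ 9 AND power ≠ 4.

Negative, Positive, Positive, Positive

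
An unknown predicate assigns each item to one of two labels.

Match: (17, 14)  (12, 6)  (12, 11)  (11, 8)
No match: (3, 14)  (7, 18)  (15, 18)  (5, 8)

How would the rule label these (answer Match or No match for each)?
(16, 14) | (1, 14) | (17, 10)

A rule that fits every label: first > second — true of each 'Match' example, false of each 'No match' one.
(16, 14) — 16 > 14, hence Match.
(1, 14) — 1 < 14, hence No match.
(17, 10) — 17 > 10, hence Match.

Match, No match, Match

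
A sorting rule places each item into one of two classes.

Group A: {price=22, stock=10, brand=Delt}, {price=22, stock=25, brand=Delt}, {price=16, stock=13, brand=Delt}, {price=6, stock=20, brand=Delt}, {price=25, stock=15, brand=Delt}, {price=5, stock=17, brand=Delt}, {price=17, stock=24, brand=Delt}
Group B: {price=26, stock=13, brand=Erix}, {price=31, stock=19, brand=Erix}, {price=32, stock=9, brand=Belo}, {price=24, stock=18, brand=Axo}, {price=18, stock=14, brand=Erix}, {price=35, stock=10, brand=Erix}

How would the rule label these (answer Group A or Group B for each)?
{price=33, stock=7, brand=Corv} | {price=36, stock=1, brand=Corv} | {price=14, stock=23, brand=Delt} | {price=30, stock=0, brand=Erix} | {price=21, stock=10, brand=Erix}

Group B, Group B, Group A, Group B, Group B

One predicate separates the groups cleanly: brand is Delt.
Group B: {price=33, stock=7, brand=Corv}, since brand is Corv. Group B: {price=36, stock=1, brand=Corv}, since brand is Corv. Group A: {price=14, stock=23, brand=Delt}, since brand is Delt. Group B: {price=30, stock=0, brand=Erix}, since brand is Erix. Group B: {price=21, stock=10, brand=Erix}, since brand is Erix.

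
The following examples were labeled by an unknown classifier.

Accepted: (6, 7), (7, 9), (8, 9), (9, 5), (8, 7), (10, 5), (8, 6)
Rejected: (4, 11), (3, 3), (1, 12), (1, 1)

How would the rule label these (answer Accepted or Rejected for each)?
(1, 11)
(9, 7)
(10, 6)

Rejected, Accepted, Accepted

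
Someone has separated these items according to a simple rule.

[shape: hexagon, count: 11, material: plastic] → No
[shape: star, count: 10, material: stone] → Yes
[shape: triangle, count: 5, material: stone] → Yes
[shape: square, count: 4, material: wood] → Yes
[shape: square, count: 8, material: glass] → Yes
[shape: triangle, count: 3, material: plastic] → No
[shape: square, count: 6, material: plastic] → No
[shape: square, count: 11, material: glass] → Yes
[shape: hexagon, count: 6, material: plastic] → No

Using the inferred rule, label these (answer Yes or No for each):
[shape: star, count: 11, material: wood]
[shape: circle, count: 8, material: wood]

The rule appears to be: material is not plastic.
[shape: star, count: 11, material: wood]: material is wood — satisfies this, so Yes. [shape: circle, count: 8, material: wood]: material is wood — satisfies this, so Yes.

Yes, Yes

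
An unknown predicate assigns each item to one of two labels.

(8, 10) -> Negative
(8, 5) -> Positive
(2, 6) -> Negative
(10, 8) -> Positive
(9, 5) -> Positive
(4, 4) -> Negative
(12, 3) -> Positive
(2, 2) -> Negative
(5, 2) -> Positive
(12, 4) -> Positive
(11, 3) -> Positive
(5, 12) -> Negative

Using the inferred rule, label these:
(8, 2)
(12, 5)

Checking candidate rules against both groups, what survives is: first > second.

Positive, Positive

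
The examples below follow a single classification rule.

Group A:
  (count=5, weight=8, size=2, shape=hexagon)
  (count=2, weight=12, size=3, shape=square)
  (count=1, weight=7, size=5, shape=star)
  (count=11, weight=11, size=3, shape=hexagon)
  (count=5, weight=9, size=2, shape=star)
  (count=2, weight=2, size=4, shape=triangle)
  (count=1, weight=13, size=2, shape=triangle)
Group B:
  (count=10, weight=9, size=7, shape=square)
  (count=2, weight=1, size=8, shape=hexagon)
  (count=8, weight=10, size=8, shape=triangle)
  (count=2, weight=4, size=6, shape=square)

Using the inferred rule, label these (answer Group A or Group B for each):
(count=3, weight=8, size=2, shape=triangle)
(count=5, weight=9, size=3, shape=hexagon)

Group A, Group A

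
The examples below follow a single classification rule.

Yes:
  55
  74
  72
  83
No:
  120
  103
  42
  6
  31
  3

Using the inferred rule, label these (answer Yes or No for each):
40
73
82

The pattern is that an item is 'Yes' exactly when: digit sum ≥ 7.
40 → digit sum 4+0 = 4 → No. 73 → digit sum 7+3 = 10 → Yes. 82 → digit sum 8+2 = 10 → Yes.

No, Yes, Yes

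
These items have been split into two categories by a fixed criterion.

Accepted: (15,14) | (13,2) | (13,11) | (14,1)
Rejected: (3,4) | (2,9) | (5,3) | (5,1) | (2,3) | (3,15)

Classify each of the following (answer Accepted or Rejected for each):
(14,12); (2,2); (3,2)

The rule appears to be: first ≥ 9.
(14,12): first 14 — meets the rule, so Accepted. (2,2): first 2 — fails the rule, so Rejected. (3,2): first 3 — fails the rule, so Rejected.

Accepted, Rejected, Rejected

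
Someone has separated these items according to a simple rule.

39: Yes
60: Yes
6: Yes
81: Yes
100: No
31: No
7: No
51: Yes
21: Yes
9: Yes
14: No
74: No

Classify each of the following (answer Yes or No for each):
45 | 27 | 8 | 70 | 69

The classifier is using: multiple of 3.

Yes, Yes, No, No, Yes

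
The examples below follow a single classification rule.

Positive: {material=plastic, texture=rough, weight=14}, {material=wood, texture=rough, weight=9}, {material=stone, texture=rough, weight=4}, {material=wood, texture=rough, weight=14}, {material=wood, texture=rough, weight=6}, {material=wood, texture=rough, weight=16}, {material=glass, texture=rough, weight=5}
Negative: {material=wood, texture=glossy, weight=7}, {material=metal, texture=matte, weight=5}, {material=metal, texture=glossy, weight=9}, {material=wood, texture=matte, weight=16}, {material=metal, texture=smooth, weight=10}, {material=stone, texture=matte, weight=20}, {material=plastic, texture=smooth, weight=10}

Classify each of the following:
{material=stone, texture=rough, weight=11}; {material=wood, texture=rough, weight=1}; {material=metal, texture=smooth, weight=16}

Positive, Positive, Negative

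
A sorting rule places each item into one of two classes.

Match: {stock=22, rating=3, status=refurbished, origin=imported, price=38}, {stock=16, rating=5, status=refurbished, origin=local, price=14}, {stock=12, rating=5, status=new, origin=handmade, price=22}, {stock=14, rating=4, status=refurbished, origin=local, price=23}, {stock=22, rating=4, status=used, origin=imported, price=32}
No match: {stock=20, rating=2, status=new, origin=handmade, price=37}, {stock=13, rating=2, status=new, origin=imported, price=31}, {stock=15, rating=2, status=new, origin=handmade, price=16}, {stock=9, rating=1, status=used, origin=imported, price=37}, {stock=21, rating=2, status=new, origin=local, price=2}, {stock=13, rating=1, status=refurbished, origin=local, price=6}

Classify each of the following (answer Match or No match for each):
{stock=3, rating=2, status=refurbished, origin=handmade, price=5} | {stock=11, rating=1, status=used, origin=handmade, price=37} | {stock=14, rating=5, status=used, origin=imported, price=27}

No match, No match, Match

Every 'Match' example satisfies: rating ≥ 3. None of the 'No match' examples do.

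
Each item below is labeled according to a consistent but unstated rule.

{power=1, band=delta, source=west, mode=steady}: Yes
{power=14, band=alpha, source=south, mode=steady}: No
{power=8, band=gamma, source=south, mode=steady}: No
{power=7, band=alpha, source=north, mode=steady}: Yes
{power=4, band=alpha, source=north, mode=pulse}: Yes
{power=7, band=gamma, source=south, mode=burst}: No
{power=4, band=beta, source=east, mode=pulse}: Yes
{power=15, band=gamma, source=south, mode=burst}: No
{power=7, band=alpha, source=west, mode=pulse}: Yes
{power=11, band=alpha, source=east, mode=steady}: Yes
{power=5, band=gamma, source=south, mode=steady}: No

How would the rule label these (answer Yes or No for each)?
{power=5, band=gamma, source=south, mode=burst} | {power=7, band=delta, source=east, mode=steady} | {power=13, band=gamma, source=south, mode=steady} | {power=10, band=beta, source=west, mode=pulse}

All 'Yes' examples share one property — source is not south — and every 'No' example lacks it.
No: {power=5, band=gamma, source=south, mode=burst}, since source is south.
Yes: {power=7, band=delta, source=east, mode=steady}, since source is east.
No: {power=13, band=gamma, source=south, mode=steady}, since source is south.
Yes: {power=10, band=beta, source=west, mode=pulse}, since source is west.

No, Yes, No, Yes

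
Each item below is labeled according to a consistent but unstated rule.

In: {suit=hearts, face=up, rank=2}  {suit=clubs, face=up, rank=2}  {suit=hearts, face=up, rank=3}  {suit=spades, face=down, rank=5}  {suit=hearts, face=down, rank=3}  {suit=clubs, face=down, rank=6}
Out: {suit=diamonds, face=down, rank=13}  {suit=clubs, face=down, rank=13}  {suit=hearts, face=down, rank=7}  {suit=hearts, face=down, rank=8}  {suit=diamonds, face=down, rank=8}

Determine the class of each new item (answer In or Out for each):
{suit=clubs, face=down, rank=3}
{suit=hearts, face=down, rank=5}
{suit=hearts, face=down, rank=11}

The classifier is using: rank ≤ 6.
{suit=clubs, face=down, rank=3} — rank = 3, hence In. {suit=hearts, face=down, rank=5} — rank = 5, hence In. {suit=hearts, face=down, rank=11} — rank = 11, hence Out.

In, In, Out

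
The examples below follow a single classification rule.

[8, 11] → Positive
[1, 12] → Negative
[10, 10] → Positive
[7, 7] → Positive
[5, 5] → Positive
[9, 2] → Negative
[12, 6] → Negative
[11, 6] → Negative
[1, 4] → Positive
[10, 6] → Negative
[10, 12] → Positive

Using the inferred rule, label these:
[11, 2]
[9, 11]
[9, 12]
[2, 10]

Negative, Positive, Positive, Negative

The simplest hypothesis consistent with all the labels is: |first − second| ≤ 3.
[11, 2]: |11−2| = 9, does not pass → Negative.
[9, 11]: |9−11| = 2, checks out → Positive.
[9, 12]: |9−12| = 3, checks out → Positive.
[2, 10]: |2−10| = 8, does not pass → Negative.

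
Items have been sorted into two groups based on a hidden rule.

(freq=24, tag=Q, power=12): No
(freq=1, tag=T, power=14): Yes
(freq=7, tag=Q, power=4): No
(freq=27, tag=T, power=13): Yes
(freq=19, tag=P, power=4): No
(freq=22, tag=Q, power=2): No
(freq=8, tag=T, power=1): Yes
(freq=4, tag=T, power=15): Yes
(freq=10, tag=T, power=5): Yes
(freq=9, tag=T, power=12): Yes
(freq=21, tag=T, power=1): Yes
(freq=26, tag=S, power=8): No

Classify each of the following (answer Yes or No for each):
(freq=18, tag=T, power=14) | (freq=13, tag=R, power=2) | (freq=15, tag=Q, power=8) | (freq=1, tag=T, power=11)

Comparing the two groups points to one rule — tag is T.
Yes: (freq=18, tag=T, power=14), since tag is T. No: (freq=13, tag=R, power=2), since tag is R. No: (freq=15, tag=Q, power=8), since tag is Q. Yes: (freq=1, tag=T, power=11), since tag is T.

Yes, No, No, Yes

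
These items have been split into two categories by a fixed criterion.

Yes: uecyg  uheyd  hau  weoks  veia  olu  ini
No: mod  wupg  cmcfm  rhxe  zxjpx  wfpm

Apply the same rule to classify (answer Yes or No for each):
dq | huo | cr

'Yes' ⟺ has ≥ 2 vowels.
dq: 0 vowels — does not fit, so No.
huo: 2 vowels — matches, so Yes.
cr: 0 vowels — does not fit, so No.

No, Yes, No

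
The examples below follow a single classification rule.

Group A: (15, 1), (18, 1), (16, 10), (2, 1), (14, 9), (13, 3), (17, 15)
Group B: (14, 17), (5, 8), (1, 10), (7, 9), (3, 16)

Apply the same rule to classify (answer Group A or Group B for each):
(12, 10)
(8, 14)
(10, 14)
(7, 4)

Group A, Group B, Group B, Group A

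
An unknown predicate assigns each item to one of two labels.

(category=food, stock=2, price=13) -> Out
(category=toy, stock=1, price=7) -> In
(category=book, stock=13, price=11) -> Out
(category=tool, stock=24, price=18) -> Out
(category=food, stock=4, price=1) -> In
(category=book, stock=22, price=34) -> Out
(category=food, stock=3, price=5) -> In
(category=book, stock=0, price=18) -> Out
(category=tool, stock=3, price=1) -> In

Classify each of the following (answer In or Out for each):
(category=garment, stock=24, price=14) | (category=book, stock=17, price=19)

Out, Out

Every 'In' example satisfies: price ≤ 7. None of the 'Out' examples do.
(category=garment, stock=24, price=14): price = 14, fails this test → Out.
(category=book, stock=17, price=19): price = 19, fails this test → Out.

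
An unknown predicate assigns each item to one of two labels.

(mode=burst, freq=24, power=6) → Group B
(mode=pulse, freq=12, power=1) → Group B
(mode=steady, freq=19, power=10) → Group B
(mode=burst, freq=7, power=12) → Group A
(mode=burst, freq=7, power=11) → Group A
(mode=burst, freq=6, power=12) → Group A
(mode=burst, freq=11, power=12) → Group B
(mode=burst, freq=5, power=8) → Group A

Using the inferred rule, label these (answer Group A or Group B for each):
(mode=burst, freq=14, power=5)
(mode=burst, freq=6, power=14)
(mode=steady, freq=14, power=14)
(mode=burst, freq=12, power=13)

Group B, Group A, Group B, Group B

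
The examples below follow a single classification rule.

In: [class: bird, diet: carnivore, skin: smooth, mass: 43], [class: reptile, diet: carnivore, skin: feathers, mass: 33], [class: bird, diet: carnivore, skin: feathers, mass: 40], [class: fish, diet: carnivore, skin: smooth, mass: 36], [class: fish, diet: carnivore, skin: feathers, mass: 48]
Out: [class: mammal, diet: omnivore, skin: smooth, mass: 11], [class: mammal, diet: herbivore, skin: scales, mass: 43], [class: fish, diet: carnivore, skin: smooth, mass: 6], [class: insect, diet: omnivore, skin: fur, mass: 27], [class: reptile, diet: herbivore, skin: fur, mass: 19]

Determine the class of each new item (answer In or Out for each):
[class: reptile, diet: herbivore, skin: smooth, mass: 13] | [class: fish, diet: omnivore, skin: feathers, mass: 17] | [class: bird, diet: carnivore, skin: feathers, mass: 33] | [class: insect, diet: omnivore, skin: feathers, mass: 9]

The distinguishing property — diet is carnivore AND mass ≥ 11 — holds for all the 'In' cases and none of the 'Out' cases.
[class: reptile, diet: herbivore, skin: smooth, mass: 13]: Out (diet is herbivore, mass = 13).
[class: fish, diet: omnivore, skin: feathers, mass: 17]: Out (diet is omnivore, mass = 17).
[class: bird, diet: carnivore, skin: feathers, mass: 33]: In (diet is carnivore, mass = 33).
[class: insect, diet: omnivore, skin: feathers, mass: 9]: Out (diet is omnivore, mass = 9).

Out, Out, In, Out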